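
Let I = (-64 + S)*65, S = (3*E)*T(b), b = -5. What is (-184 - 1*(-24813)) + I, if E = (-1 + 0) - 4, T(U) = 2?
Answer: 18519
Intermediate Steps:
E = -5 (E = -1 - 4 = -5)
S = -30 (S = (3*(-5))*2 = -15*2 = -30)
I = -6110 (I = (-64 - 30)*65 = -94*65 = -6110)
(-184 - 1*(-24813)) + I = (-184 - 1*(-24813)) - 6110 = (-184 + 24813) - 6110 = 24629 - 6110 = 18519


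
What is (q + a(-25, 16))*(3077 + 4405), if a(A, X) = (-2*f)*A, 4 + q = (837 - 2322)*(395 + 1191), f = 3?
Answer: -17620588848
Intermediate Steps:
q = -2355214 (q = -4 + (837 - 2322)*(395 + 1191) = -4 - 1485*1586 = -4 - 2355210 = -2355214)
a(A, X) = -6*A (a(A, X) = (-2*3)*A = -6*A)
(q + a(-25, 16))*(3077 + 4405) = (-2355214 - 6*(-25))*(3077 + 4405) = (-2355214 + 150)*7482 = -2355064*7482 = -17620588848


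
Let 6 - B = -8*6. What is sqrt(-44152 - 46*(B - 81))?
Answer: I*sqrt(42910) ≈ 207.15*I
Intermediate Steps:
B = 54 (B = 6 - (-8)*6 = 6 - 1*(-48) = 6 + 48 = 54)
sqrt(-44152 - 46*(B - 81)) = sqrt(-44152 - 46*(54 - 81)) = sqrt(-44152 - 46*(-27)) = sqrt(-44152 + 1242) = sqrt(-42910) = I*sqrt(42910)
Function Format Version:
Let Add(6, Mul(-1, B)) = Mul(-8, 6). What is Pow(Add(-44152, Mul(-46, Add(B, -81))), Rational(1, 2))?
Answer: Mul(I, Pow(42910, Rational(1, 2))) ≈ Mul(207.15, I)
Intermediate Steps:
B = 54 (B = Add(6, Mul(-1, Mul(-8, 6))) = Add(6, Mul(-1, -48)) = Add(6, 48) = 54)
Pow(Add(-44152, Mul(-46, Add(B, -81))), Rational(1, 2)) = Pow(Add(-44152, Mul(-46, Add(54, -81))), Rational(1, 2)) = Pow(Add(-44152, Mul(-46, -27)), Rational(1, 2)) = Pow(Add(-44152, 1242), Rational(1, 2)) = Pow(-42910, Rational(1, 2)) = Mul(I, Pow(42910, Rational(1, 2)))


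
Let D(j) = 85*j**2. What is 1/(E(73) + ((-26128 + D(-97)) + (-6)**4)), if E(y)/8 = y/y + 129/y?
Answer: 73/56571725 ≈ 1.2904e-6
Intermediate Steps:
E(y) = 8 + 1032/y (E(y) = 8*(y/y + 129/y) = 8*(1 + 129/y) = 8 + 1032/y)
1/(E(73) + ((-26128 + D(-97)) + (-6)**4)) = 1/((8 + 1032/73) + ((-26128 + 85*(-97)**2) + (-6)**4)) = 1/((8 + 1032*(1/73)) + ((-26128 + 85*9409) + 1296)) = 1/((8 + 1032/73) + ((-26128 + 799765) + 1296)) = 1/(1616/73 + (773637 + 1296)) = 1/(1616/73 + 774933) = 1/(56571725/73) = 73/56571725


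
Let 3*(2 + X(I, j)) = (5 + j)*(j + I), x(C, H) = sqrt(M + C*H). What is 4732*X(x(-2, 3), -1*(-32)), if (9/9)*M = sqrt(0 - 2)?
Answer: 5574296/3 + 175084*sqrt(-6 + I*sqrt(2))/3 ≈ 1.8748e+6 + 1.4393e+5*I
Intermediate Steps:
M = I*sqrt(2) (M = sqrt(0 - 2) = sqrt(-2) = I*sqrt(2) ≈ 1.4142*I)
x(C, H) = sqrt(I*sqrt(2) + C*H)
X(I, j) = -2 + (5 + j)*(I + j)/3 (X(I, j) = -2 + ((5 + j)*(j + I))/3 = -2 + ((5 + j)*(I + j))/3 = -2 + (5 + j)*(I + j)/3)
4732*X(x(-2, 3), -1*(-32)) = 4732*(-2 + (-1*(-32))**2/3 + 5*sqrt(I*sqrt(2) - 2*3)/3 + 5*(-1*(-32))/3 + sqrt(I*sqrt(2) - 2*3)*(-1*(-32))/3) = 4732*(-2 + (1/3)*32**2 + 5*sqrt(I*sqrt(2) - 6)/3 + (5/3)*32 + (1/3)*sqrt(I*sqrt(2) - 6)*32) = 4732*(-2 + (1/3)*1024 + 5*sqrt(-6 + I*sqrt(2))/3 + 160/3 + (1/3)*sqrt(-6 + I*sqrt(2))*32) = 4732*(-2 + 1024/3 + 5*sqrt(-6 + I*sqrt(2))/3 + 160/3 + 32*sqrt(-6 + I*sqrt(2))/3) = 4732*(1178/3 + 37*sqrt(-6 + I*sqrt(2))/3) = 5574296/3 + 175084*sqrt(-6 + I*sqrt(2))/3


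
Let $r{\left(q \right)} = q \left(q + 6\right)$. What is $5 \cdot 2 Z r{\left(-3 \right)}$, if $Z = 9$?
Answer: $-810$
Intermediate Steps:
$r{\left(q \right)} = q \left(6 + q\right)$
$5 \cdot 2 Z r{\left(-3 \right)} = 5 \cdot 2 \cdot 9 \left(- 3 \left(6 - 3\right)\right) = 10 \cdot 9 \left(\left(-3\right) 3\right) = 90 \left(-9\right) = -810$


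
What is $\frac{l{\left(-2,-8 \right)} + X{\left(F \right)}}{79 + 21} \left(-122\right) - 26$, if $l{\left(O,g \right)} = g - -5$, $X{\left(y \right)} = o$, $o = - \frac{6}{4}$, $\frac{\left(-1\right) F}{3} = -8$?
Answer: $- \frac{2051}{100} \approx -20.51$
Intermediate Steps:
$F = 24$ ($F = \left(-3\right) \left(-8\right) = 24$)
$o = - \frac{3}{2}$ ($o = \left(-6\right) \frac{1}{4} = - \frac{3}{2} \approx -1.5$)
$X{\left(y \right)} = - \frac{3}{2}$
$l{\left(O,g \right)} = 5 + g$ ($l{\left(O,g \right)} = g + 5 = 5 + g$)
$\frac{l{\left(-2,-8 \right)} + X{\left(F \right)}}{79 + 21} \left(-122\right) - 26 = \frac{\left(5 - 8\right) - \frac{3}{2}}{79 + 21} \left(-122\right) - 26 = \frac{-3 - \frac{3}{2}}{100} \left(-122\right) - 26 = \left(- \frac{9}{2}\right) \frac{1}{100} \left(-122\right) - 26 = \left(- \frac{9}{200}\right) \left(-122\right) - 26 = \frac{549}{100} - 26 = - \frac{2051}{100}$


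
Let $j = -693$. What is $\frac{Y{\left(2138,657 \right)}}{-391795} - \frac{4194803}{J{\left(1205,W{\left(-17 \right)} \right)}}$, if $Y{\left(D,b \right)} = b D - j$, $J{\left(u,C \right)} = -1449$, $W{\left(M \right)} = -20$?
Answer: $\frac{1641466476194}{567710955} \approx 2891.4$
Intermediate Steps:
$Y{\left(D,b \right)} = 693 + D b$ ($Y{\left(D,b \right)} = b D - -693 = D b + 693 = 693 + D b$)
$\frac{Y{\left(2138,657 \right)}}{-391795} - \frac{4194803}{J{\left(1205,W{\left(-17 \right)} \right)}} = \frac{693 + 2138 \cdot 657}{-391795} - \frac{4194803}{-1449} = \left(693 + 1404666\right) \left(- \frac{1}{391795}\right) - - \frac{4194803}{1449} = 1405359 \left(- \frac{1}{391795}\right) + \frac{4194803}{1449} = - \frac{1405359}{391795} + \frac{4194803}{1449} = \frac{1641466476194}{567710955}$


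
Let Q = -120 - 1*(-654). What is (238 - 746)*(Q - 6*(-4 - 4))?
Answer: -295656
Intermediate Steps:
Q = 534 (Q = -120 + 654 = 534)
(238 - 746)*(Q - 6*(-4 - 4)) = (238 - 746)*(534 - 6*(-4 - 4)) = -508*(534 - 6*(-8)) = -508*(534 + 48) = -508*582 = -295656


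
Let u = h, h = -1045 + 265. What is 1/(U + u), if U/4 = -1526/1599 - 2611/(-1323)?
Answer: -100737/78164176 ≈ -0.0012888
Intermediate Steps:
U = 410684/100737 (U = 4*(-1526/1599 - 2611/(-1323)) = 4*(-1526*1/1599 - 2611*(-1/1323)) = 4*(-1526/1599 + 373/189) = 4*(102671/100737) = 410684/100737 ≈ 4.0768)
h = -780
u = -780
1/(U + u) = 1/(410684/100737 - 780) = 1/(-78164176/100737) = -100737/78164176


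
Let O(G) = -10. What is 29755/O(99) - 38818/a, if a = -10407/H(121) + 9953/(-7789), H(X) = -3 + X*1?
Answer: -418022564855/164469154 ≈ -2541.6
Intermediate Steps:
H(X) = -3 + X
a = -82234577/919102 (a = -10407/(-3 + 121) + 9953/(-7789) = -10407/118 + 9953*(-1/7789) = -10407*1/118 - 9953/7789 = -10407/118 - 9953/7789 = -82234577/919102 ≈ -89.473)
29755/O(99) - 38818/a = 29755/(-10) - 38818/(-82234577/919102) = 29755*(-⅒) - 38818*(-919102/82234577) = -5951/2 + 35677701436/82234577 = -418022564855/164469154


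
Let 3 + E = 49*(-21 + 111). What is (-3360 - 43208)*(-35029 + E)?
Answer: 1426005296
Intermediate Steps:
E = 4407 (E = -3 + 49*(-21 + 111) = -3 + 49*90 = -3 + 4410 = 4407)
(-3360 - 43208)*(-35029 + E) = (-3360 - 43208)*(-35029 + 4407) = -46568*(-30622) = 1426005296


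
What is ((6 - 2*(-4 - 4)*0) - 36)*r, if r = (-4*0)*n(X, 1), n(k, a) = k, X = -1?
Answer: 0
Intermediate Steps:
r = 0 (r = -4*0*(-1) = 0*(-1) = 0)
((6 - 2*(-4 - 4)*0) - 36)*r = ((6 - 2*(-4 - 4)*0) - 36)*0 = ((6 - 2*(-8)*0) - 36)*0 = ((6 + 16*0) - 36)*0 = ((6 + 0) - 36)*0 = (6 - 36)*0 = -30*0 = 0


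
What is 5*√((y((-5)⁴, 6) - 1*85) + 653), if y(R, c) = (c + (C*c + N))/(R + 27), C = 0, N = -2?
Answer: 5*√15091355/163 ≈ 119.16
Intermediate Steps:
y(R, c) = (-2 + c)/(27 + R) (y(R, c) = (c + (0*c - 2))/(R + 27) = (c + (0 - 2))/(27 + R) = (c - 2)/(27 + R) = (-2 + c)/(27 + R))
5*√((y((-5)⁴, 6) - 1*85) + 653) = 5*√(((-2 + 6)/(27 + (-5)⁴) - 1*85) + 653) = 5*√((4/(27 + 625) - 85) + 653) = 5*√((4/652 - 85) + 653) = 5*√(((1/652)*4 - 85) + 653) = 5*√((1/163 - 85) + 653) = 5*√(-13854/163 + 653) = 5*√(92585/163) = 5*(√15091355/163) = 5*√15091355/163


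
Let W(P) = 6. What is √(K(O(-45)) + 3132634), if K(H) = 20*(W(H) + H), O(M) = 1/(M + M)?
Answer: 4*√1762174/3 ≈ 1770.0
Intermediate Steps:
O(M) = 1/(2*M)
K(H) = 120 + 20*H (K(H) = 20*(6 + H) = 120 + 20*H)
√(K(O(-45)) + 3132634) = √((120 + 20*((½)/(-45))) + 3132634) = √((120 + 20*((½)*(-1/45))) + 3132634) = √((120 + 20*(-1/90)) + 3132634) = √((120 - 2/9) + 3132634) = √(1078/9 + 3132634) = √(28194784/9) = 4*√1762174/3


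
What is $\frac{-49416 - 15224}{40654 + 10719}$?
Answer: $- \frac{64640}{51373} \approx -1.2582$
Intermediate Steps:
$\frac{-49416 - 15224}{40654 + 10719} = - \frac{64640}{51373}$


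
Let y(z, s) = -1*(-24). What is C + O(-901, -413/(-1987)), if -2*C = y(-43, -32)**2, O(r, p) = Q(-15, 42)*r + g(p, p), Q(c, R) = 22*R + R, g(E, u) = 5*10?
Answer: -870604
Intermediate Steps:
g(E, u) = 50
y(z, s) = 24
Q(c, R) = 23*R
O(r, p) = 50 + 966*r (O(r, p) = (23*42)*r + 50 = 966*r + 50 = 50 + 966*r)
C = -288 (C = -1/2*24**2 = -1/2*576 = -288)
C + O(-901, -413/(-1987)) = -288 + (50 + 966*(-901)) = -288 + (50 - 870366) = -288 - 870316 = -870604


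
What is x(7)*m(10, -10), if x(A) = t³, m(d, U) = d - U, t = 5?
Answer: 2500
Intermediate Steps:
x(A) = 125 (x(A) = 5³ = 125)
x(7)*m(10, -10) = 125*(10 - 1*(-10)) = 125*(10 + 10) = 125*20 = 2500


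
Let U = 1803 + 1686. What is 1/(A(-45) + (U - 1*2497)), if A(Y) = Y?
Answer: 1/947 ≈ 0.0010560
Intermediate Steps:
U = 3489
1/(A(-45) + (U - 1*2497)) = 1/(-45 + (3489 - 1*2497)) = 1/(-45 + (3489 - 2497)) = 1/(-45 + 992) = 1/947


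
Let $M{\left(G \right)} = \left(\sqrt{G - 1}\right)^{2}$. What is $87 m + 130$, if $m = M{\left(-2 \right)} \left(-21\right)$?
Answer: $5611$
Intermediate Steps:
$M{\left(G \right)} = -1 + G$ ($M{\left(G \right)} = \left(\sqrt{-1 + G}\right)^{2} = -1 + G$)
$m = 63$ ($m = \left(-1 - 2\right) \left(-21\right) = \left(-3\right) \left(-21\right) = 63$)
$87 m + 130 = 87 \cdot 63 + 130 = 5481 + 130 = 5611$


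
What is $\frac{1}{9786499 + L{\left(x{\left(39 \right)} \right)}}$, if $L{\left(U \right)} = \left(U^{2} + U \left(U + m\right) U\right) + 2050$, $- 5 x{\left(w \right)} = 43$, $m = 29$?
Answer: $\frac{125}{1223766468} \approx 1.0214 \cdot 10^{-7}$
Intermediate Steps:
$x{\left(w \right)} = - \frac{43}{5}$ ($x{\left(w \right)} = \left(- \frac{1}{5}\right) 43 = - \frac{43}{5}$)
$L{\left(U \right)} = 2050 + U^{2} + U^{2} \left(29 + U\right)$ ($L{\left(U \right)} = \left(U^{2} + U \left(U + 29\right) U\right) + 2050 = \left(U^{2} + U \left(29 + U\right) U\right) + 2050 = \left(U^{2} + U^{2} \left(29 + U\right)\right) + 2050 = 2050 + U^{2} + U^{2} \left(29 + U\right)$)
$\frac{1}{9786499 + L{\left(x{\left(39 \right)} \right)}} = \frac{1}{9786499 + \left(2050 + \left(- \frac{43}{5}\right)^{3} + 30 \left(- \frac{43}{5}\right)^{2}\right)} = \frac{1}{9786499 + \left(2050 - \frac{79507}{125} + 30 \cdot \frac{1849}{25}\right)} = \frac{1}{9786499 + \left(2050 - \frac{79507}{125} + \frac{11094}{5}\right)} = \frac{1}{9786499 + \frac{454093}{125}} = \frac{1}{\frac{1223766468}{125}} = \frac{125}{1223766468}$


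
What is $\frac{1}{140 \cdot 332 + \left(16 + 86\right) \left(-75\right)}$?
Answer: $\frac{1}{38830} \approx 2.5753 \cdot 10^{-5}$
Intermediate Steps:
$\frac{1}{140 \cdot 332 + \left(16 + 86\right) \left(-75\right)} = \frac{1}{46480 + 102 \left(-75\right)} = \frac{1}{46480 - 7650} = \frac{1}{38830}$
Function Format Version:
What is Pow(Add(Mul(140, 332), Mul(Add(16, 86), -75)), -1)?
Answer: Rational(1, 38830) ≈ 2.5753e-5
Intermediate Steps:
Pow(Add(Mul(140, 332), Mul(Add(16, 86), -75)), -1) = Pow(Add(46480, Mul(102, -75)), -1) = Pow(Add(46480, -7650), -1) = Pow(38830, -1) = Rational(1, 38830)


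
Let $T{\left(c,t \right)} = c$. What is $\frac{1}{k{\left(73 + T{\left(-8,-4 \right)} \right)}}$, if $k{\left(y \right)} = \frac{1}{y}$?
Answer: $65$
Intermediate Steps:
$\frac{1}{k{\left(73 + T{\left(-8,-4 \right)} \right)}} = \frac{1}{\frac{1}{73 - 8}} = \frac{1}{\frac{1}{65}} = 65$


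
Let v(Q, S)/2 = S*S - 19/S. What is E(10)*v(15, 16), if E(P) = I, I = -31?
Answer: -126387/8 ≈ -15798.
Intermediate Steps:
E(P) = -31
v(Q, S) = -38/S + 2*S² (v(Q, S) = 2*(S*S - 19/S) = 2*(S² - 19/S) = -38/S + 2*S²)
E(10)*v(15, 16) = -62*(-19 + 16³)/16 = -62*(-19 + 4096)/16 = -62*4077/16 = -31*4077/8 = -126387/8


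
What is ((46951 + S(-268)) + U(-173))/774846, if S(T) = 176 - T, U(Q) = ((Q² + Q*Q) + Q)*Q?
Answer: -5139055/387423 ≈ -13.265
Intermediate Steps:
U(Q) = Q*(Q + 2*Q²) (U(Q) = ((Q² + Q²) + Q)*Q = (2*Q² + Q)*Q = (Q + 2*Q²)*Q = Q*(Q + 2*Q²))
((46951 + S(-268)) + U(-173))/774846 = ((46951 + (176 - 1*(-268))) + (-173)²*(1 + 2*(-173)))/774846 = ((46951 + (176 + 268)) + 29929*(1 - 346))*(1/774846) = ((46951 + 444) + 29929*(-345))*(1/774846) = (47395 - 10325505)*(1/774846) = -10278110*1/774846 = -5139055/387423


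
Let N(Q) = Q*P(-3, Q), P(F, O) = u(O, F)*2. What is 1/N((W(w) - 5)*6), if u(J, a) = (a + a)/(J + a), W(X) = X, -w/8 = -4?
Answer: -53/648 ≈ -0.081790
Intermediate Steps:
w = 32 (w = -8*(-4) = 32)
u(J, a) = 2*a/(J + a) (u(J, a) = (2*a)/(J + a) = 2*a/(J + a))
P(F, O) = 4*F/(F + O) (P(F, O) = (2*F/(O + F))*2 = (2*F/(F + O))*2 = 4*F/(F + O))
N(Q) = -12*Q/(-3 + Q) (N(Q) = Q*(4*(-3)/(-3 + Q)) = Q*(-12/(-3 + Q)) = -12*Q/(-3 + Q))
1/N((W(w) - 5)*6) = 1/(-12*(32 - 5)*6/(-3 + (32 - 5)*6)) = 1/(-12*27*6/(-3 + 27*6)) = 1/(-12*162/(-3 + 162)) = 1/(-12*162/159) = 1/(-12*162*1/159) = 1/(-648/53) = -53/648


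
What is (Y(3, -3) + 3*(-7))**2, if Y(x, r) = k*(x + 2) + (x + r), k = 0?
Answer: 441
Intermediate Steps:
Y(x, r) = r + x (Y(x, r) = 0*(x + 2) + (x + r) = 0*(2 + x) + (r + x) = 0 + (r + x) = r + x)
(Y(3, -3) + 3*(-7))**2 = ((-3 + 3) + 3*(-7))**2 = (0 - 21)**2 = (-21)**2 = 441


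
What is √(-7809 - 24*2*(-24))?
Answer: I*√6657 ≈ 81.59*I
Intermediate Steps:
√(-7809 - 24*2*(-24)) = √(-7809 - 48*(-24)) = √(-7809 + 1152) = √(-6657) = I*√6657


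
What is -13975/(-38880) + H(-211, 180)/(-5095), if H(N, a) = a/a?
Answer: 14232749/39618720 ≈ 0.35924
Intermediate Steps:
H(N, a) = 1
-13975/(-38880) + H(-211, 180)/(-5095) = -13975/(-38880) + 1/(-5095) = -13975*(-1/38880) + 1*(-1/5095) = 2795/7776 - 1/5095 = 14232749/39618720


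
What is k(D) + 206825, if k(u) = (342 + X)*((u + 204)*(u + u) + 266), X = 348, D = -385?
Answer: 96555665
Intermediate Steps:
k(u) = 183540 + 1380*u*(204 + u) (k(u) = (342 + 348)*((u + 204)*(u + u) + 266) = 690*((204 + u)*(2*u) + 266) = 690*(2*u*(204 + u) + 266) = 690*(266 + 2*u*(204 + u)) = 183540 + 1380*u*(204 + u))
k(D) + 206825 = (183540 + 1380*(-385)² + 281520*(-385)) + 206825 = (183540 + 1380*148225 - 108385200) + 206825 = (183540 + 204550500 - 108385200) + 206825 = 96348840 + 206825 = 96555665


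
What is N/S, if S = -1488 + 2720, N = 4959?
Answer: 4959/1232 ≈ 4.0252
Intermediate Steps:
S = 1232
N/S = 4959/1232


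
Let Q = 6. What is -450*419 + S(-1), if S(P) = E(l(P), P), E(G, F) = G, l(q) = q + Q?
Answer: -188545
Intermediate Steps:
l(q) = 6 + q (l(q) = q + 6 = 6 + q)
S(P) = 6 + P
-450*419 + S(-1) = -450*419 + (6 - 1) = -188550 + 5 = -188545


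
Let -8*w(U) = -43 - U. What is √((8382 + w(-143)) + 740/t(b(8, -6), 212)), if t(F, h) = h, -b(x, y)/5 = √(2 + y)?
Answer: 7*√1919978/106 ≈ 91.504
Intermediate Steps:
b(x, y) = -5*√(2 + y)
w(U) = 43/8 + U/8 (w(U) = -(-43 - U)/8 = 43/8 + U/8)
√((8382 + w(-143)) + 740/t(b(8, -6), 212)) = √((8382 + (43/8 + (⅛)*(-143))) + 740/212) = √((8382 + (43/8 - 143/8)) + 740*(1/212)) = √((8382 - 25/2) + 185/53) = √(16739/2 + 185/53) = √(887537/106) = 7*√1919978/106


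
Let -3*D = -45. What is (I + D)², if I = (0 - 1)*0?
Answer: 225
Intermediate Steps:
D = 15 (D = -⅓*(-45) = 15)
I = 0 (I = -1*0 = 0)
(I + D)² = (0 + 15)² = 15² = 225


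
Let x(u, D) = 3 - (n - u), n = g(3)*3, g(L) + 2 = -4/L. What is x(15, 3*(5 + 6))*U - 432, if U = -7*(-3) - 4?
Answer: 44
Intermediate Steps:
g(L) = -2 - 4/L
U = 17 (U = 21 - 4 = 17)
n = -10 (n = (-2 - 4/3)*3 = -10/3*3 = -10)
x(u, D) = 13 + u (x(u, D) = 3 - (-10 - u) = 3 + (10 + u) = 13 + u)
x(15, 3*(5 + 6))*U - 432 = (13 + 15)*17 - 432 = 28*17 - 432 = 476 - 432 = 44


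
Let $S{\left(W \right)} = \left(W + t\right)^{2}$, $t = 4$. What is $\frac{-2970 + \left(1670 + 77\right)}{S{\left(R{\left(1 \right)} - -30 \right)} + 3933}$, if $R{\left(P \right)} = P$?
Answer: $- \frac{1223}{5158} \approx -0.23711$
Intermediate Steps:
$S{\left(W \right)} = \left(4 + W\right)^{2}$ ($S{\left(W \right)} = \left(W + 4\right)^{2} = \left(4 + W\right)^{2}$)
$\frac{-2970 + \left(1670 + 77\right)}{S{\left(R{\left(1 \right)} - -30 \right)} + 3933} = \frac{-2970 + \left(1670 + 77\right)}{\left(4 + \left(1 - -30\right)\right)^{2} + 3933} = \frac{-2970 + 1747}{\left(4 + \left(1 + 30\right)\right)^{2} + 3933} = - \frac{1223}{\left(4 + 31\right)^{2} + 3933} = - \frac{1223}{35^{2} + 3933} = - \frac{1223}{1225 + 3933} = - \frac{1223}{5158}$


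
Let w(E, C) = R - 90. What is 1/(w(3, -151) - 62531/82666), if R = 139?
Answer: 82666/3988103 ≈ 0.020728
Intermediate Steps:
w(E, C) = 49 (w(E, C) = 139 - 90 = 49)
1/(w(3, -151) - 62531/82666) = 1/(49 - 62531/82666) = 1/(3988103/82666) = 82666/3988103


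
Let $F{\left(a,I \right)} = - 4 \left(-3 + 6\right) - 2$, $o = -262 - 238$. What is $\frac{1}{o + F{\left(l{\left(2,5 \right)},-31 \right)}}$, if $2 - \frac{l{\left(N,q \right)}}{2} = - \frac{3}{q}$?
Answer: $- \frac{1}{514} \approx -0.0019455$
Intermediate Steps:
$l{\left(N,q \right)} = 4 + \frac{6}{q}$ ($l{\left(N,q \right)} = 4 - 2 \left(- \frac{3}{q}\right) = 4 + \frac{6}{q}$)
$o = -500$
$F{\left(a,I \right)} = -14$ ($F{\left(a,I \right)} = \left(-4\right) 3 - 2 = -12 - 2 = -14$)
$\frac{1}{o + F{\left(l{\left(2,5 \right)},-31 \right)}} = \frac{1}{-500 - 14} = \frac{1}{-514} = - \frac{1}{514}$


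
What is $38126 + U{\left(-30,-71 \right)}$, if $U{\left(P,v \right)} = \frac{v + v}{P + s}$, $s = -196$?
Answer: $\frac{4308309}{113} \approx 38127.0$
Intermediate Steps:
$U{\left(P,v \right)} = \frac{2 v}{-196 + P}$ ($U{\left(P,v \right)} = \frac{v + v}{P - 196} = \frac{2 v}{-196 + P}$)
$38126 + U{\left(-30,-71 \right)} = 38126 + 2 \left(-71\right) \frac{1}{-196 - 30} = 38126 + 2 \left(-71\right) \frac{1}{-226} = 38126 + 2 \left(-71\right) \left(- \frac{1}{226}\right) = 38126 + \frac{71}{113} = \frac{4308309}{113}$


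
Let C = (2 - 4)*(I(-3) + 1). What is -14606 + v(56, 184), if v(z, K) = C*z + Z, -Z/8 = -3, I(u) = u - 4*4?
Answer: -12566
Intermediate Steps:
I(u) = -16 + u (I(u) = u - 16 = -16 + u)
C = 36 (C = (2 - 4)*((-16 - 3) + 1) = -2*(-19 + 1) = -2*(-18) = 36)
Z = 24 (Z = -8*(-3) = 24)
v(z, K) = 24 + 36*z (v(z, K) = 36*z + 24 = 24 + 36*z)
-14606 + v(56, 184) = -14606 + (24 + 36*56) = -14606 + (24 + 2016) = -14606 + 2040 = -12566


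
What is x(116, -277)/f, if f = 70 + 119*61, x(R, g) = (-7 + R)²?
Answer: 11881/7329 ≈ 1.6211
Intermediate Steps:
f = 7329 (f = 70 + 7259 = 7329)
x(116, -277)/f = (-7 + 116)²/7329 = 109²*(1/7329) = 11881*(1/7329) = 11881/7329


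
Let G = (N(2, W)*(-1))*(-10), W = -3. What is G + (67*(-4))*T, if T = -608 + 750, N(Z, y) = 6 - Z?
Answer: -38016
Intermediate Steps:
G = 40 (G = ((6 - 1*2)*(-1))*(-10) = ((6 - 2)*(-1))*(-10) = (4*(-1))*(-10) = -4*(-10) = 40)
T = 142
G + (67*(-4))*T = 40 + (67*(-4))*142 = 40 - 268*142 = 40 - 38056 = -38016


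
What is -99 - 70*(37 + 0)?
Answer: -2689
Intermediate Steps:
-99 - 70*(37 + 0) = -99 - 70*37 = -99 - 2590 = -2689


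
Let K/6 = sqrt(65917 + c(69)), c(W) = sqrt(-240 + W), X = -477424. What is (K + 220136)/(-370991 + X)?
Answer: -220136/848415 - 2*sqrt(65917 + 3*I*sqrt(19))/282805 ≈ -0.26128 - 1.801e-7*I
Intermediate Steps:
K = 6*sqrt(65917 + 3*I*sqrt(19)) (K = 6*sqrt(65917 + sqrt(-240 + 69)) = 6*sqrt(65917 + sqrt(-171)) = 6*sqrt(65917 + 3*I*sqrt(19)) ≈ 1540.5 + 0.1528*I)
(K + 220136)/(-370991 + X) = (6*sqrt(65917 + 3*I*sqrt(19)) + 220136)/(-370991 - 477424) = (220136 + 6*sqrt(65917 + 3*I*sqrt(19)))/(-848415) = (220136 + 6*sqrt(65917 + 3*I*sqrt(19)))*(-1/848415) = -220136/848415 - 2*sqrt(65917 + 3*I*sqrt(19))/282805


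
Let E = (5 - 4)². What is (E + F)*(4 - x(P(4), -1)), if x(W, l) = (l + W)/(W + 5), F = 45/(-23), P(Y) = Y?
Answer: -242/69 ≈ -3.5072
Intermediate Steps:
E = 1 (E = 1² = 1)
F = -45/23 (F = 45*(-1/23) = -45/23 ≈ -1.9565)
x(W, l) = (W + l)/(5 + W)
(E + F)*(4 - x(P(4), -1)) = (1 - 45/23)*(4 - (4 - 1)/(5 + 4)) = -22*(4 - 3/9)/23 = -22*(4 - 1*⅓)/23 = -22*(4 - ⅓)/23 = -22/23*11/3 = -242/69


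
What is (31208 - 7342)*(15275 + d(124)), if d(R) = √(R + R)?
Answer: 364553150 + 47732*√62 ≈ 3.6493e+8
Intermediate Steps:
d(R) = √2*√R (d(R) = √(2*R) = √2*√R)
(31208 - 7342)*(15275 + d(124)) = (31208 - 7342)*(15275 + √2*√124) = 23866*(15275 + √2*(2*√31)) = 23866*(15275 + 2*√62) = 364553150 + 47732*√62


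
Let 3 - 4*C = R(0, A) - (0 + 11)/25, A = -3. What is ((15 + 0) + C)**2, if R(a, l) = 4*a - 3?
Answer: 2758921/10000 ≈ 275.89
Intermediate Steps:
R(a, l) = -3 + 4*a
C = 161/100 (C = 3/4 - ((-3 + 4*0) - (0 + 11)/25)/4 = 3/4 - ((-3 + 0) - 11/25)/4 = 3/4 - (-3 - 1*11/25)/4 = 3/4 - (-3 - 11/25)/4 = 3/4 - 1/4*(-86/25) = 3/4 + 43/50 = 161/100 ≈ 1.6100)
((15 + 0) + C)**2 = ((15 + 0) + 161/100)**2 = (15 + 161/100)**2 = (1661/100)**2 = 2758921/10000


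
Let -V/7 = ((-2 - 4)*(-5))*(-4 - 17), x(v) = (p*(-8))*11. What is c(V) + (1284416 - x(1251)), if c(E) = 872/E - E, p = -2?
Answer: 2822025586/2205 ≈ 1.2798e+6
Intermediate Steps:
x(v) = 176 (x(v) = -2*(-8)*11 = 16*11 = 176)
V = 4410 (V = -7*(-2 - 4)*(-5)*(-4 - 17) = -7*(-6*(-5))*(-21) = -210*(-21) = -7*(-630) = 4410)
c(E) = -E + 872/E
c(V) + (1284416 - x(1251)) = (-1*4410 + 872/4410) + (1284416 - 1*176) = (-4410 + 872*(1/4410)) + (1284416 - 176) = (-4410 + 436/2205) + 1284240 = -9723614/2205 + 1284240 = 2822025586/2205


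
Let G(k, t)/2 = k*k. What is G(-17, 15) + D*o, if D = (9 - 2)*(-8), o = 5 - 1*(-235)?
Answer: -12862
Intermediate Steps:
G(k, t) = 2*k**2 (G(k, t) = 2*(k*k) = 2*k**2)
o = 240 (o = 5 + 235 = 240)
D = -56 (D = 7*(-8) = -56)
G(-17, 15) + D*o = 2*(-17)**2 - 56*240 = 2*289 - 13440 = 578 - 13440 = -12862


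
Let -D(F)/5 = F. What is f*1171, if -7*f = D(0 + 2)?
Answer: 11710/7 ≈ 1672.9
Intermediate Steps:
D(F) = -5*F
f = 10/7 (f = -(-5)*(0 + 2)/7 = -(-5)*2/7 = -⅐*(-10) = 10/7 ≈ 1.4286)
f*1171 = (10/7)*1171 = 11710/7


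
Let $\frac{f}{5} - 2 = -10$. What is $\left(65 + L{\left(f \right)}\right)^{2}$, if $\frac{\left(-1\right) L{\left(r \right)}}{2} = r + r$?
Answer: $50625$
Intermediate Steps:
$f = -40$ ($f = 10 + 5 \left(-10\right) = 10 - 50 = -40$)
$L{\left(r \right)} = - 4 r$ ($L{\left(r \right)} = - 2 \left(r + r\right) = - 2 \cdot 2 r = - 4 r$)
$\left(65 + L{\left(f \right)}\right)^{2} = \left(65 - -160\right)^{2} = \left(65 + 160\right)^{2} = 225^{2} = 50625$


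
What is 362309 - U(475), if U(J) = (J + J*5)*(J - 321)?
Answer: -76591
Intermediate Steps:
U(J) = 6*J*(-321 + J) (U(J) = (J + 5*J)*(-321 + J) = (6*J)*(-321 + J) = 6*J*(-321 + J))
362309 - U(475) = 362309 - 6*475*(-321 + 475) = 362309 - 6*475*154 = 362309 - 1*438900 = 362309 - 438900 = -76591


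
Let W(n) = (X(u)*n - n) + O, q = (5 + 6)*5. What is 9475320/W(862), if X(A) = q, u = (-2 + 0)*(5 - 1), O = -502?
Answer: 4737660/23023 ≈ 205.78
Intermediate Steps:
q = 55 (q = 11*5 = 55)
u = -8 (u = -2*4 = -8)
X(A) = 55
W(n) = -502 + 54*n (W(n) = (55*n - n) - 502 = 54*n - 502 = -502 + 54*n)
9475320/W(862) = 9475320/(-502 + 54*862) = 9475320/(-502 + 46548) = 9475320/46046 = 9475320*(1/46046) = 4737660/23023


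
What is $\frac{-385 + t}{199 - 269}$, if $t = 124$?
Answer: $\frac{261}{70} \approx 3.7286$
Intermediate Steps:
$\frac{-385 + t}{199 - 269} = \frac{-385 + 124}{199 - 269} = - \frac{261}{-70} = \left(-261\right) \left(- \frac{1}{70}\right) = \frac{261}{70}$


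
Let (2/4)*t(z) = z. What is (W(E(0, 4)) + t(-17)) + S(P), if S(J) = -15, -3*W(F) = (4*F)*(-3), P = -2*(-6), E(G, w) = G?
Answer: -49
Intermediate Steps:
t(z) = 2*z
P = 12
W(F) = 4*F (W(F) = -4*F*(-3)/3 = -(-4)*F = 4*F)
(W(E(0, 4)) + t(-17)) + S(P) = (4*0 + 2*(-17)) - 15 = (0 - 34) - 15 = -34 - 15 = -49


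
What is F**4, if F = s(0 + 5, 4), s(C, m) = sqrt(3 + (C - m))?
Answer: 16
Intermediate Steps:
s(C, m) = sqrt(3 + C - m)
F = 2 (F = sqrt(3 + (0 + 5) - 1*4) = sqrt(3 + 5 - 4) = sqrt(4) = 2)
F**4 = 2**4 = 16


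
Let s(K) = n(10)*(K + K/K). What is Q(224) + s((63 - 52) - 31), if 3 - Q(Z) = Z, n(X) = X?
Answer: -411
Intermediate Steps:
Q(Z) = 3 - Z
s(K) = 10 + 10*K (s(K) = 10*(K + K/K) = 10*(K + 1) = 10*(1 + K) = 10 + 10*K)
Q(224) + s((63 - 52) - 31) = (3 - 1*224) + (10 + 10*((63 - 52) - 31)) = (3 - 224) + (10 + 10*(11 - 31)) = -221 + (10 + 10*(-20)) = -221 + (10 - 200) = -221 - 190 = -411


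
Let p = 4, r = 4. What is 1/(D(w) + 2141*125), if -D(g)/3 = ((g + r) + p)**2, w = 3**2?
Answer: 1/266758 ≈ 3.7487e-6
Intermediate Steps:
w = 9
D(g) = -3*(8 + g)**2 (D(g) = -3*((g + 4) + 4)**2 = -3*((4 + g) + 4)**2 = -3*(8 + g)**2)
1/(D(w) + 2141*125) = 1/(-3*(8 + 9)**2 + 2141*125) = 1/(-3*17**2 + 267625) = 1/(-3*289 + 267625) = 1/(-867 + 267625) = 1/266758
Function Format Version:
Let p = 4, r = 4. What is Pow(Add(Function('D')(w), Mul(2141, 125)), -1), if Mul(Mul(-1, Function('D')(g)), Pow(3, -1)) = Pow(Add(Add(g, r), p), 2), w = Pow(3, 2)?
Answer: Rational(1, 266758) ≈ 3.7487e-6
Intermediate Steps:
w = 9
Function('D')(g) = Mul(-3, Pow(Add(8, g), 2)) (Function('D')(g) = Mul(-3, Pow(Add(Add(g, 4), 4), 2)) = Mul(-3, Pow(Add(Add(4, g), 4), 2)) = Mul(-3, Pow(Add(8, g), 2)))
Pow(Add(Function('D')(w), Mul(2141, 125)), -1) = Pow(Add(Mul(-3, Pow(Add(8, 9), 2)), Mul(2141, 125)), -1) = Pow(Add(Mul(-3, Pow(17, 2)), 267625), -1) = Pow(Add(Mul(-3, 289), 267625), -1) = Pow(Add(-867, 267625), -1) = Pow(266758, -1) = Rational(1, 266758)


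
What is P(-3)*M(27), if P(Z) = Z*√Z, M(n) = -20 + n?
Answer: -21*I*√3 ≈ -36.373*I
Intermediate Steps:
P(Z) = Z^(3/2)
P(-3)*M(27) = (-3)^(3/2)*(-20 + 27) = -3*I*√3*7 = -21*I*√3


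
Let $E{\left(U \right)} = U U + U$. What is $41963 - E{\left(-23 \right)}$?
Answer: $41457$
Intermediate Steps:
$E{\left(U \right)} = U + U^{2}$ ($E{\left(U \right)} = U^{2} + U = U + U^{2}$)
$41963 - E{\left(-23 \right)} = 41963 - - 23 \left(1 - 23\right) = 41963 - \left(-23\right) \left(-22\right) = 41963 - 506 = 41457$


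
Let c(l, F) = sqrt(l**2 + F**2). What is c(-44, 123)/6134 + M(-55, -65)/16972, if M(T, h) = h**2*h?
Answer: -274625/16972 + sqrt(17065)/6134 ≈ -16.160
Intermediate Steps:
M(T, h) = h**3
c(l, F) = sqrt(F**2 + l**2)
c(-44, 123)/6134 + M(-55, -65)/16972 = sqrt(123**2 + (-44)**2)/6134 + (-65)**3/16972 = sqrt(15129 + 1936)*(1/6134) - 274625*1/16972 = sqrt(17065)*(1/6134) - 274625/16972 = sqrt(17065)/6134 - 274625/16972 = -274625/16972 + sqrt(17065)/6134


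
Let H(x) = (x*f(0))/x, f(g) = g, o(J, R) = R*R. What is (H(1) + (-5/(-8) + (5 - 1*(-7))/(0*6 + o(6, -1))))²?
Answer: 10201/64 ≈ 159.39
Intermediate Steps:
o(J, R) = R²
H(x) = 0 (H(x) = (x*0)/x = 0/x = 0)
(H(1) + (-5/(-8) + (5 - 1*(-7))/(0*6 + o(6, -1))))² = (0 + (-5/(-8) + (5 - 1*(-7))/(0*6 + (-1)²)))² = (0 + (-5*(-⅛) + (5 + 7)/(0 + 1)))² = (0 + (5/8 + 12/1))² = (0 + (5/8 + 12*1))² = (0 + (5/8 + 12))² = (0 + 101/8)² = (101/8)² = 10201/64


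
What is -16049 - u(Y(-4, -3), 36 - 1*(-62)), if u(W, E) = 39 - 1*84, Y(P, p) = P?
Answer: -16004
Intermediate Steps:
u(W, E) = -45 (u(W, E) = 39 - 84 = -45)
-16049 - u(Y(-4, -3), 36 - 1*(-62)) = -16049 - 1*(-45) = -16049 + 45 = -16004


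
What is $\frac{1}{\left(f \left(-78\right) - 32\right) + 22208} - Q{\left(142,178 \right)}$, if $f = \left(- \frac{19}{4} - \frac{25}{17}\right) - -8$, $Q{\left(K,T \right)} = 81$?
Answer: $- \frac{60690431}{749265} \approx -81.0$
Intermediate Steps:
$f = \frac{121}{68}$ ($f = \left(\left(-19\right) \frac{1}{4} - \frac{25}{17}\right) + 8 = \left(- \frac{19}{4} - \frac{25}{17}\right) + 8 = - \frac{423}{68} + 8 = \frac{121}{68} \approx 1.7794$)
$\frac{1}{\left(f \left(-78\right) - 32\right) + 22208} - Q{\left(142,178 \right)} = \frac{1}{\left(\frac{121}{68} \left(-78\right) - 32\right) + 22208} - 81 = \frac{1}{\left(- \frac{4719}{34} - 32\right) + 22208} - 81 = \frac{1}{- \frac{5807}{34} + 22208} - 81 = \frac{1}{\frac{749265}{34}} - 81 = \frac{34}{749265} - 81 = - \frac{60690431}{749265}$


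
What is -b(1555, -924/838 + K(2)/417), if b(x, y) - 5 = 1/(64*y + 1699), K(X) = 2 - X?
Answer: -3411984/682313 ≈ -5.0006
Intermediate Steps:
b(x, y) = 5 + 1/(1699 + 64*y) (b(x, y) = 5 + 1/(64*y + 1699) = 5 + 1/(1699 + 64*y))
-b(1555, -924/838 + K(2)/417) = -16*(531 + 20*(-924/838 + (2 - 1*2)/417))/(1699 + 64*(-924/838 + (2 - 1*2)/417)) = -16*(531 + 20*(-924*1/838 + (2 - 2)*(1/417)))/(1699 + 64*(-924*1/838 + (2 - 2)*(1/417))) = -16*(531 + 20*(-462/419 + 0*(1/417)))/(1699 + 64*(-462/419 + 0*(1/417))) = -16*(531 + 20*(-462/419 + 0))/(1699 + 64*(-462/419 + 0)) = -16*(531 + 20*(-462/419))/(1699 + 64*(-462/419)) = -16*(531 - 9240/419)/(1699 - 29568/419) = -16*213249/(682313/419*419) = -16*419*213249/(682313*419) = -1*3411984/682313 = -3411984/682313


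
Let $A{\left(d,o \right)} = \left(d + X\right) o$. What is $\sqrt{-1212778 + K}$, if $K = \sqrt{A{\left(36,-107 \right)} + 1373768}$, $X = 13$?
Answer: $\sqrt{-1212778 + 5 \sqrt{54741}} \approx 1100.7 i$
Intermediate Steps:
$A{\left(d,o \right)} = o \left(13 + d\right)$ ($A{\left(d,o \right)} = \left(d + 13\right) o = \left(13 + d\right) o = o \left(13 + d\right)$)
$K = 5 \sqrt{54741}$ ($K = \sqrt{- 107 \left(13 + 36\right) + 1373768} = \sqrt{\left(-107\right) 49 + 1373768} = \sqrt{-5243 + 1373768} = \sqrt{1368525} = 5 \sqrt{54741} \approx 1169.8$)
$\sqrt{-1212778 + K} = \sqrt{-1212778 + 5 \sqrt{54741}}$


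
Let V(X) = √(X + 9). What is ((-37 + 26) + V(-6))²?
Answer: (-11 + √3)² ≈ 85.895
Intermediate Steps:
V(X) = √(9 + X)
((-37 + 26) + V(-6))² = ((-37 + 26) + √(9 - 6))² = (-11 + √3)²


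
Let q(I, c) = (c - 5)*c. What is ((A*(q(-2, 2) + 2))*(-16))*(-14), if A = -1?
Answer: 896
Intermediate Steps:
q(I, c) = c*(-5 + c) (q(I, c) = (-5 + c)*c = c*(-5 + c))
((A*(q(-2, 2) + 2))*(-16))*(-14) = (-(2*(-5 + 2) + 2)*(-16))*(-14) = (-(2*(-3) + 2)*(-16))*(-14) = (-(-6 + 2)*(-16))*(-14) = (-1*(-4)*(-16))*(-14) = (4*(-16))*(-14) = -64*(-14) = 896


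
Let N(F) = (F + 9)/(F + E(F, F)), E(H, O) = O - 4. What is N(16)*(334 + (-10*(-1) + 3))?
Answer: 8675/28 ≈ 309.82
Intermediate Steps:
E(H, O) = -4 + O
N(F) = (9 + F)/(-4 + 2*F) (N(F) = (F + 9)/(F + (-4 + F)) = (9 + F)/(-4 + 2*F))
N(16)*(334 + (-10*(-1) + 3)) = ((9 + 16)/(2*(-2 + 16)))*(334 + (-10*(-1) + 3)) = ((½)*25/14)*(334 + (10 + 3)) = ((½)*(1/14)*25)*(334 + 13) = (25/28)*347 = 8675/28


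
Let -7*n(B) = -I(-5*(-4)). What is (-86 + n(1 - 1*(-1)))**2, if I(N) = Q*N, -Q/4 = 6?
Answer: 1170724/49 ≈ 23892.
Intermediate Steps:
Q = -24 (Q = -4*6 = -24)
I(N) = -24*N
n(B) = -480/7 (n(B) = -(-1)*(-(-120)*(-4))/7 = -(-1)*(-24*20)/7 = -(-1)*(-480)/7 = -1/7*480 = -480/7)
(-86 + n(1 - 1*(-1)))**2 = (-86 - 480/7)**2 = (-1082/7)**2 = 1170724/49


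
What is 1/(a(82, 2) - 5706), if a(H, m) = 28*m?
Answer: -1/5650 ≈ -0.00017699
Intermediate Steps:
1/(a(82, 2) - 5706) = 1/(28*2 - 5706) = 1/(56 - 5706) = 1/(-5650) = -1/5650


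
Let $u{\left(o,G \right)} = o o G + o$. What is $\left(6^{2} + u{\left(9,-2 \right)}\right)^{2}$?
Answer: $13689$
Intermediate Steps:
$u{\left(o,G \right)} = o + G o^{2}$ ($u{\left(o,G \right)} = o^{2} G + o = G o^{2} + o = o + G o^{2}$)
$\left(6^{2} + u{\left(9,-2 \right)}\right)^{2} = \left(6^{2} + 9 \left(1 - 18\right)\right)^{2} = \left(36 + 9 \left(1 - 18\right)\right)^{2} = \left(36 + 9 \left(-17\right)\right)^{2} = \left(36 - 153\right)^{2} = \left(-117\right)^{2} = 13689$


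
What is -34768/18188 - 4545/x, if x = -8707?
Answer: -55015129/39590729 ≈ -1.3896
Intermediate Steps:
-34768/18188 - 4545/x = -34768/18188 - 4545/(-8707) = -34768*1/18188 - 4545*(-1/8707) = -8692/4547 + 4545/8707 = -55015129/39590729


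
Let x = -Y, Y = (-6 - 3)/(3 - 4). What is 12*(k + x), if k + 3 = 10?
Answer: -24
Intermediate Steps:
k = 7 (k = -3 + 10 = 7)
Y = 9 (Y = -9/(-1) = -9*(-1) = 9)
x = -9 (x = -1*9 = -9)
12*(k + x) = 12*(7 - 9) = 12*(-2) = -24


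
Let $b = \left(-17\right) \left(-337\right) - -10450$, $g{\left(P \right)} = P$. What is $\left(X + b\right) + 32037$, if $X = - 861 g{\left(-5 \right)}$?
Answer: $52521$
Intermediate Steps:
$X = 4305$ ($X = \left(-861\right) \left(-5\right) = 4305$)
$b = 16179$ ($b = 5729 + 10450 = 16179$)
$\left(X + b\right) + 32037 = \left(4305 + 16179\right) + 32037 = 20484 + 32037 = 52521$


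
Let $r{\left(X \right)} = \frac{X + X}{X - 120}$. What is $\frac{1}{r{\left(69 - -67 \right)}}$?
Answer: $\frac{1}{17} \approx 0.058824$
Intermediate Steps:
$r{\left(X \right)} = \frac{2 X}{-120 + X}$
$\frac{1}{r{\left(69 - -67 \right)}} = \frac{1}{2 \left(69 - -67\right) \frac{1}{-120 + \left(69 - -67\right)}} = \frac{1}{2 \left(69 + 67\right) \frac{1}{-120 + \left(69 + 67\right)}} = \frac{1}{2 \cdot 136 \frac{1}{-120 + 136}} = \frac{1}{2 \cdot 136 \cdot \frac{1}{16}} = \frac{1}{17}$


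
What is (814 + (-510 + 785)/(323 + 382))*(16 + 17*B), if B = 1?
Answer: 1263119/47 ≈ 26875.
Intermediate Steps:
(814 + (-510 + 785)/(323 + 382))*(16 + 17*B) = (814 + (-510 + 785)/(323 + 382))*(16 + 17*1) = (814 + 275/705)*(16 + 17) = (814 + 275*(1/705))*33 = (814 + 55/141)*33 = (114829/141)*33 = 1263119/47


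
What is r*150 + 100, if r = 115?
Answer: 17350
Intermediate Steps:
r*150 + 100 = 115*150 + 100 = 17250 + 100 = 17350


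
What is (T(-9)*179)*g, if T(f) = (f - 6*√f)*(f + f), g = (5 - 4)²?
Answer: 28998 + 57996*I ≈ 28998.0 + 57996.0*I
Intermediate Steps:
g = 1 (g = 1² = 1)
T(f) = 2*f*(f - 6*√f) (T(f) = (f - 6*√f)*(2*f) = 2*f*(f - 6*√f))
(T(-9)*179)*g = ((-(-324)*I + 2*(-9)²)*179)*1 = ((-(-324)*I + 2*81)*179)*1 = ((324*I + 162)*179)*1 = ((162 + 324*I)*179)*1 = (28998 + 57996*I)*1 = 28998 + 57996*I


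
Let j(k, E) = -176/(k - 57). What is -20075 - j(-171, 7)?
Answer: -1144319/57 ≈ -20076.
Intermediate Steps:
j(k, E) = -176/(-57 + k)
-20075 - j(-171, 7) = -20075 - (-176)/(-57 - 171) = -20075 - (-176)/(-228) = -20075 - (-176)*(-1)/228 = -20075 - 1*44/57 = -20075 - 44/57 = -1144319/57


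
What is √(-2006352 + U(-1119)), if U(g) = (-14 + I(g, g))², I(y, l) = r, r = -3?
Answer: I*√2006063 ≈ 1416.4*I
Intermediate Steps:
I(y, l) = -3
U(g) = 289 (U(g) = (-14 - 3)² = (-17)² = 289)
√(-2006352 + U(-1119)) = √(-2006352 + 289) = √(-2006063) = I*√2006063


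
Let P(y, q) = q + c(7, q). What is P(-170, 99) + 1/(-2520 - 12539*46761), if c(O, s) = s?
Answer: 139426432001/704173899 ≈ 198.00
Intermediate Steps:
P(y, q) = 2*q (P(y, q) = q + q = 2*q)
P(-170, 99) + 1/(-2520 - 12539*46761) = 2*99 + 1/(-2520 - 12539*46761) = 198 + (1/46761)/(-15059) = 198 - 1/15059*1/46761 = 198 - 1/704173899 = 139426432001/704173899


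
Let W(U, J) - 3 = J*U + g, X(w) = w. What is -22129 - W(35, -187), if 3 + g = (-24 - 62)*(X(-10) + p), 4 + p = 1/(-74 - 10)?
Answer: -705139/42 ≈ -16789.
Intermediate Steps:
p = -337/84 (p = -4 + 1/(-74 - 10) = -4 + 1/(-84) = -4 - 1/84 = -337/84 ≈ -4.0119)
g = 50485/42 (g = -3 + (-24 - 62)*(-10 - 337/84) = -3 - 86*(-1177/84) = -3 + 50611/42 = 50485/42 ≈ 1202.0)
W(U, J) = 50611/42 + J*U (W(U, J) = 3 + (J*U + 50485/42) = 3 + (50485/42 + J*U) = 50611/42 + J*U)
-22129 - W(35, -187) = -22129 - (50611/42 - 187*35) = -22129 - (50611/42 - 6545) = -22129 - 1*(-224279/42) = -22129 + 224279/42 = -705139/42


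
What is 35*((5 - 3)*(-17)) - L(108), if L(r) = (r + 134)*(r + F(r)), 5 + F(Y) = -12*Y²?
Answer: 33846140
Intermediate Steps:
F(Y) = -5 - 12*Y²
L(r) = (134 + r)*(-5 + r - 12*r²) (L(r) = (r + 134)*(r + (-5 - 12*r²)) = (134 + r)*(-5 + r - 12*r²))
35*((5 - 3)*(-17)) - L(108) = 35*((5 - 3)*(-17)) - (-670 - 1607*108² - 12*108³ + 129*108) = 35*(2*(-17)) - (-670 - 1607*11664 - 12*1259712 + 13932) = 35*(-34) - (-670 - 18744048 - 15116544 + 13932) = -1190 - 1*(-33847330) = -1190 + 33847330 = 33846140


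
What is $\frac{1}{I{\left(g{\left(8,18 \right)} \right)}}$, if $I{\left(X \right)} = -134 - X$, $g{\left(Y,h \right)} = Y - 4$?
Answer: $- \frac{1}{138} \approx -0.0072464$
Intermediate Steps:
$g{\left(Y,h \right)} = -4 + Y$ ($g{\left(Y,h \right)} = Y - 4 = -4 + Y$)
$\frac{1}{I{\left(g{\left(8,18 \right)} \right)}} = \frac{1}{-134 - \left(-4 + 8\right)} = \frac{1}{-134 - 4} = \frac{1}{-138} = - \frac{1}{138}$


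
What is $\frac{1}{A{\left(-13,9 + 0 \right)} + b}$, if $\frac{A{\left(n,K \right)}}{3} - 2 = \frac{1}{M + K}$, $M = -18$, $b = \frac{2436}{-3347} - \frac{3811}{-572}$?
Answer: $\frac{5743452}{66632303} \approx 0.086196$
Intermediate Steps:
$b = \frac{11362025}{1914484}$ ($b = 2436 \left(- \frac{1}{3347}\right) - - \frac{3811}{572} = - \frac{2436}{3347} + \frac{3811}{572} = \frac{11362025}{1914484} \approx 5.9348$)
$A{\left(n,K \right)} = 6 + \frac{3}{-18 + K}$
$\frac{1}{A{\left(-13,9 + 0 \right)} + b} = \frac{1}{\frac{3 \left(-35 + 2 \left(9 + 0\right)\right)}{-18 + \left(9 + 0\right)} + \frac{11362025}{1914484}} = \frac{1}{\frac{3 \left(-35 + 2 \cdot 9\right)}{-18 + 9} + \frac{11362025}{1914484}} = \frac{1}{\frac{3 \left(-35 + 18\right)}{-9} + \frac{11362025}{1914484}} = \frac{1}{3 \left(- \frac{1}{9}\right) \left(-17\right) + \frac{11362025}{1914484}} = \frac{1}{\frac{17}{3} + \frac{11362025}{1914484}} = \frac{1}{\frac{66632303}{5743452}} = \frac{5743452}{66632303}$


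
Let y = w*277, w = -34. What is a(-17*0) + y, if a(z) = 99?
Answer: -9319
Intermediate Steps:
y = -9418 (y = -34*277 = -9418)
a(-17*0) + y = 99 - 9418 = -9319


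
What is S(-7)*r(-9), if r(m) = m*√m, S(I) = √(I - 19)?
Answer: 27*√26 ≈ 137.67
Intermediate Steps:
S(I) = √(-19 + I)
r(m) = m^(3/2)
S(-7)*r(-9) = √(-19 - 7)*(-9)^(3/2) = √(-26)*(-27*I) = (I*√26)*(-27*I) = 27*√26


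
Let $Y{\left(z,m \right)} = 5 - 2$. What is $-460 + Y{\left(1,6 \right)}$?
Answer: $-457$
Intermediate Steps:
$Y{\left(z,m \right)} = 3$
$-460 + Y{\left(1,6 \right)} = -460 + 3 = -457$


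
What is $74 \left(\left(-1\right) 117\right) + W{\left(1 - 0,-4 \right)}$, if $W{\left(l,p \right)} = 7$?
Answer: $-8651$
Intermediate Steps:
$74 \left(\left(-1\right) 117\right) + W{\left(1 - 0,-4 \right)} = 74 \left(\left(-1\right) 117\right) + 7 = 74 \left(-117\right) + 7 = -8658 + 7 = -8651$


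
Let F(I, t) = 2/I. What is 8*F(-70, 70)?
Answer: -8/35 ≈ -0.22857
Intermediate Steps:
8*F(-70, 70) = 8*(2/(-70)) = 8*(2*(-1/70)) = 8*(-1/35) = -8/35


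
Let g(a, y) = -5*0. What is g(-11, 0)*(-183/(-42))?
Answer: 0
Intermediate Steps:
g(a, y) = 0
g(-11, 0)*(-183/(-42)) = 0*(-183/(-42)) = 0*(-183*(-1/42)) = 0*(61/14) = 0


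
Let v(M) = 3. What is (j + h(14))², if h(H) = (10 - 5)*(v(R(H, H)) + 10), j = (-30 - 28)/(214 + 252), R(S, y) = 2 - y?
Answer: 228493456/54289 ≈ 4208.8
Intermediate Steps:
j = -29/233 (j = -58/466 = -58*1/466 = -29/233 ≈ -0.12446)
h(H) = 65 (h(H) = (10 - 5)*(3 + 10) = 5*13 = 65)
(j + h(14))² = (-29/233 + 65)² = (15116/233)² = 228493456/54289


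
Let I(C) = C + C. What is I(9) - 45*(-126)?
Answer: 5688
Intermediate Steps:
I(C) = 2*C
I(9) - 45*(-126) = 2*9 - 45*(-126) = 18 + 5670 = 5688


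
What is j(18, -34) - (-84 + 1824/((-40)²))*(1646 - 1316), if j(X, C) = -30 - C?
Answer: 136739/5 ≈ 27348.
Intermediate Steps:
j(18, -34) - (-84 + 1824/((-40)²))*(1646 - 1316) = (-30 - 1*(-34)) - (-84 + 1824/((-40)²))*(1646 - 1316) = (-30 + 34) - (-84 + 1824/1600)*330 = 4 - (-84 + 1824*(1/1600))*330 = 4 - (-84 + 57/50)*330 = 4 - (-4143)*330/50 = 4 - 1*(-136719/5) = 4 + 136719/5 = 136739/5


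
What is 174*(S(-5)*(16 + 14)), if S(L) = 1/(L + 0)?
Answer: -1044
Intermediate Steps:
S(L) = 1/L
174*(S(-5)*(16 + 14)) = 174*((16 + 14)/(-5)) = 174*(-⅕*30) = 174*(-6) = -1044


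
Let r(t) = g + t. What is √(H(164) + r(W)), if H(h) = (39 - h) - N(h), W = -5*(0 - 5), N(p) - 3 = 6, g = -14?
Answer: I*√123 ≈ 11.091*I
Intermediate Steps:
N(p) = 9 (N(p) = 3 + 6 = 9)
W = 25 (W = -5*(-5) = 25)
r(t) = -14 + t
H(h) = 30 - h (H(h) = (39 - h) - 1*9 = (39 - h) - 9 = 30 - h)
√(H(164) + r(W)) = √((30 - 1*164) + (-14 + 25)) = √((30 - 164) + 11) = √(-134 + 11) = √(-123) = I*√123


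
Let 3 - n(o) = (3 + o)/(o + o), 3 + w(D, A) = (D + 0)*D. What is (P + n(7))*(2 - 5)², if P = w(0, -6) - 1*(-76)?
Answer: 4743/7 ≈ 677.57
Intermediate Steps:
w(D, A) = -3 + D² (w(D, A) = -3 + (D + 0)*D = -3 + D*D = -3 + D²)
n(o) = 3 - (3 + o)/(2*o) (n(o) = 3 - (3 + o)/(o + o) = 3 - (3 + o)/(2*o))
P = 73 (P = (-3 + 0²) - 1*(-76) = (-3 + 0) + 76 = -3 + 76 = 73)
(P + n(7))*(2 - 5)² = (73 + (½)*(-3 + 5*7)/7)*(2 - 5)² = (73 + (½)*(⅐)*(-3 + 35))*(-3)² = (73 + (½)*(⅐)*32)*9 = (73 + 16/7)*9 = (527/7)*9 = 4743/7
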